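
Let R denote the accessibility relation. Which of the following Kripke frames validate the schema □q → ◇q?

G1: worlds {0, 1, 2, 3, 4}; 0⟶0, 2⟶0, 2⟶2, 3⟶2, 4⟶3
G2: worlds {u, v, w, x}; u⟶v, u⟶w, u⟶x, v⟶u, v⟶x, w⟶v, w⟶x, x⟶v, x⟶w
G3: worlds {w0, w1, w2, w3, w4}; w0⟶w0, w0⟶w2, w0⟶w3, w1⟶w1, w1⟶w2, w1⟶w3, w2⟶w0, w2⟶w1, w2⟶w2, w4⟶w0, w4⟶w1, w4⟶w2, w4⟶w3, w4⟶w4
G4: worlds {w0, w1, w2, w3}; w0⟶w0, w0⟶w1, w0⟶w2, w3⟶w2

G2

This is the axiom for seriality; its first-order frame correspondent is ∀x ∃y Rxy.
G1: fails — world 1 has no successor.
G2: condition met.
G3: fails — world w3 has no successor.
G4: fails — world w1 has no successor.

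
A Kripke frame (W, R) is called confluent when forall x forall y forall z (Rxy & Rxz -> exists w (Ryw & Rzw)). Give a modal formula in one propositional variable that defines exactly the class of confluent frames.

◇□s → □◇s

The condition is convergence. The .2 schema ◇□s → □◇s defines it.
Suppose ◇□s→□◇s is valid. Take Rxy, Rxz and set V(s)={w : Ryw}. Then □s at y so ◇□s at x, so □◇s at x, so ◇s at z, giving w with Rzw and Ryw.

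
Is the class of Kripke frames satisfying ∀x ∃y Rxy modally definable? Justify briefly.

The condition is seriality. A defining modal formula is □q → ◇q.

Yes — defined by □q → ◇q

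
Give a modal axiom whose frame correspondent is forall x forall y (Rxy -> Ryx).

The condition is symmetry. The B schema p → □◇p defines it.
Suppose p→□◇p is valid. Take Rxy and set V(p)={x}. Then p at x, so □◇p at x, so ◇p at y, so some z with Ryz has p; z=x, i.e. Ryx.

p → □◇p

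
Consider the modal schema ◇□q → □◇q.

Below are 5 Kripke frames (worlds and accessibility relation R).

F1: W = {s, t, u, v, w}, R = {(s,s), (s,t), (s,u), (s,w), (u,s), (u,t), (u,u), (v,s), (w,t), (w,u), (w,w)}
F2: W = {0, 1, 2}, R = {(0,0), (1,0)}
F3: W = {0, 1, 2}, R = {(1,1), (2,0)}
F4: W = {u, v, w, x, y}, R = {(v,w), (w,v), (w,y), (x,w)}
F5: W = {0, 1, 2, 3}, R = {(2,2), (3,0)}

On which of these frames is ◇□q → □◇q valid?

F2

Frame correspondent (Sahlqvist): ∀x ∀y ∀z (Rxy ∧ Rxz → ∃w (Ryw ∧ Rzw)) — i.e. convergence.
F1: fails — Rsw and Rst but w and t have no common successor.
F2: ✓.
F3: fails — R20 and R20 but 0 and 0 have no common successor.
F4: fails — Rwy and Rwy but y and y have no common successor.
F5: fails — R30 and R30 but 0 and 0 have no common successor.
Valid on: F2.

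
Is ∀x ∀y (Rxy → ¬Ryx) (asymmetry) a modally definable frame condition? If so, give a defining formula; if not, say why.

If a class were modally definable it would be closed under surjective bounded morphisms (Goldblatt–Thomason).
The 5-cycle (worlds w0,w1,w2,w3,w4 with w0→w1→w2→w3→w4→w0) is asymmetric. Mapping every world to a single reflexive point • is a surjective bounded morphism, and the reflexive point is not asymmetric (R•• but asymmetry requires ¬R••).
Hence asymmetry is not modally definable.

Not definable by any modal formula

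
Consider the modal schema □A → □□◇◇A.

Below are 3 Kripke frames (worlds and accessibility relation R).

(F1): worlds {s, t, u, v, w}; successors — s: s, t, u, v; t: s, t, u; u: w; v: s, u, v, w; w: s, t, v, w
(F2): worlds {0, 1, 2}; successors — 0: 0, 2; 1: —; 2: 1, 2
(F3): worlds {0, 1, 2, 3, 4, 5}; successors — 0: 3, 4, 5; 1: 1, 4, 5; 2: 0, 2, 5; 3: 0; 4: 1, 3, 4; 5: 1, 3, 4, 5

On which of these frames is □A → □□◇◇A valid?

This is the axiom for a generalized confluence (Geach) condition; its first-order frame correspondent is ∀x ∀z (xR²z → ∃w (xRw ∧ zR²w)).
(F1): condition met.
(F2): fails — 0R²1 but no w with 0Rw and 1R²w.
(F3): fails — 3R²3 but no w with 3Rw and 3R²w.

(F1)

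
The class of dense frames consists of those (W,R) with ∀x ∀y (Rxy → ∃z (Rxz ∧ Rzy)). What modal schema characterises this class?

A defining formula is □□r → □r (the C4 axiom).
Suppose □□r→□r is valid. Take Rxy and set V(r)={w : xR²w}. Then □□r at x, so □r at x, so r at y, i.e. ∃z(Rxz∧Rzy).

□□r → □r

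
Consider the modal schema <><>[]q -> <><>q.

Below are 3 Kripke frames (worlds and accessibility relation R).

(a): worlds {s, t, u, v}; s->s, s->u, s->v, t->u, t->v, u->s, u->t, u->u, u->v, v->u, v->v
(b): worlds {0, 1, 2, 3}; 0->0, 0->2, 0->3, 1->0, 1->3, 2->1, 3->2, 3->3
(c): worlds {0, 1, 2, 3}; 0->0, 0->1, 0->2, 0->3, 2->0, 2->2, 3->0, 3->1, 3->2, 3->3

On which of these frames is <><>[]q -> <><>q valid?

(a)

This is the axiom for a generalized confluence (Geach) condition; its first-order frame correspondent is forall x forall y (x R^2 y -> exists w (yRw & x R^2 w)).
(a): holds.
(b): fails — 1R²2 but no w with 2Rw and 1R²w.
(c): fails — 0R²1 but no w with 1Rw and 0R²w.
Valid on: (a).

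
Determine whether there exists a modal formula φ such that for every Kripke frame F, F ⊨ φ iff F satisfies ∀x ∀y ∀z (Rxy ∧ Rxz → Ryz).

Yes: it is the Euclidean property, defined by the 5 schema ◇p → □◇p.
Suppose ◇p→□◇p is valid. Take Rxy, Rxz and set V(p)={y}. Then ◇p at x, so □◇p at x, so ◇p at z, so some w with Rzw has p; w=y, i.e. Rzy. By symmetry of the argument, Ryz.

Yes — defined by ◇p → □◇p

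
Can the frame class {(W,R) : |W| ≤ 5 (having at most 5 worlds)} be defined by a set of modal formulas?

Any modally definable frame class is closed under disjoint unions.
Any modal formula valid on each of 6 disjoint one-world frames is valid on their disjoint union (validity is preserved under disjoint unions). Each one-world frame has |W|=1≤5, but the union has |W|=6.
So no modal formula (or set of formulas) defines exactly the |W|≤5 frames.

Not definable by any modal formula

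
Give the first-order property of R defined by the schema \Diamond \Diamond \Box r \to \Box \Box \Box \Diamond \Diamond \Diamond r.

This is a Sahlqvist (Geach-type) schema ◇^2□^1r → □^3◇^3r.
Minimal-valuation argument: fix x; take any y with xR^2y and any z with xR^3z. Set V(r) to the set of worlds R-reachable from y in exactly 1 step. Then □^1r holds at y, so the antecedent holds at x; validity forces ◇^3r at z, giving a w with zR^3w and yR^1w.
First-order correspondent: \forall x \forall y \forall z ((x R^2 y \wedge x R^3 z) \to \exists w (yRw \wedge z R^3 w)).

\forall x \forall y \forall z ((x R^2 y \wedge x R^3 z) \to \exists w (yRw \wedge z R^3 w))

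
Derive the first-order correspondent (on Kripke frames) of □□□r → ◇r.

This is a Sahlqvist (Geach-type) schema ◇^0□^3r → □^0◇^1r.
Minimal-valuation argument: fix x; take any y with xR^0y and any z with xR^0z. Set V(r) to the set of worlds R-reachable from y in exactly 3 steps. Then □^3r holds at y, so the antecedent holds at x; validity forces ◇^1r at z, giving a w with zR^1w and yR^3w.
First-order correspondent: ∀x ∃w (xR³w ∧ xRw).

∀x ∃w (xR³w ∧ xRw)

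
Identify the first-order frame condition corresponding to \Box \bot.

emptiness of R: \forall x \forall y \neg Rxy

□⊥ is valid iff no world has any successor (otherwise □⊥ fails at any world with one).
Conversely, any frame satisfying \forall x \forall y \neg Rxy validates the schema.
So the correspondent is emptiness of R.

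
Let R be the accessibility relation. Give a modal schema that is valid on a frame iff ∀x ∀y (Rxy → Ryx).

The condition is symmetry. The B schema ψ → □◇ψ defines it.
Suppose ψ→□◇ψ is valid. Take Rxy and set V(ψ)={x}. Then ψ at x, so □◇ψ at x, so ◇ψ at y, so some z with Ryz has ψ; z=x, i.e. Ryx.

ψ → □◇ψ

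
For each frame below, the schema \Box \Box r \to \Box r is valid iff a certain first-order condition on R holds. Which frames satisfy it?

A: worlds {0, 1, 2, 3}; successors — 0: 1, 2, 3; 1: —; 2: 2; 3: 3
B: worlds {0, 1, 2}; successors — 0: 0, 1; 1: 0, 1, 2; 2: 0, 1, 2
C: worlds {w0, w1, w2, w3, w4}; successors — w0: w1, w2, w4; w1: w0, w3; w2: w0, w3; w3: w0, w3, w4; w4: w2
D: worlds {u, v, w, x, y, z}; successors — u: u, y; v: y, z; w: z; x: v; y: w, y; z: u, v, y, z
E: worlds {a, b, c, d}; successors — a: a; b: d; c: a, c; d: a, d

Frame correspondent (Sahlqvist): \forall x \forall y (Rxy \to \exists z (Rxz \wedge Rzy)) — i.e. density.
A: fails — R01 but no z with R0z and Rz1.
B: satisfies the condition.
C: fails — Rw0w4 but no z with Rw0z and Rzw4.
D: fails — Rxv but no t with Rxt and Rtv.
E: satisfies the condition.

B, E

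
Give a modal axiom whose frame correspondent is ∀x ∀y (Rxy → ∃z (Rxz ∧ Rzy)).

The condition is density. The C4 schema □□p → □p defines it.
Suppose □□p→□p is valid. Take Rxy and set V(p)={w : xR²w}. Then □□p at x, so □p at x, so p at y, i.e. ∃z(Rxz∧Rzy).

□□p → □p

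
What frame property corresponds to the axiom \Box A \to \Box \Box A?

Transitivity

This schema is the 4 axiom.
It corresponds to transitivity: \forall x \forall y \forall z (Rxy \wedge Ryz \to Rxz).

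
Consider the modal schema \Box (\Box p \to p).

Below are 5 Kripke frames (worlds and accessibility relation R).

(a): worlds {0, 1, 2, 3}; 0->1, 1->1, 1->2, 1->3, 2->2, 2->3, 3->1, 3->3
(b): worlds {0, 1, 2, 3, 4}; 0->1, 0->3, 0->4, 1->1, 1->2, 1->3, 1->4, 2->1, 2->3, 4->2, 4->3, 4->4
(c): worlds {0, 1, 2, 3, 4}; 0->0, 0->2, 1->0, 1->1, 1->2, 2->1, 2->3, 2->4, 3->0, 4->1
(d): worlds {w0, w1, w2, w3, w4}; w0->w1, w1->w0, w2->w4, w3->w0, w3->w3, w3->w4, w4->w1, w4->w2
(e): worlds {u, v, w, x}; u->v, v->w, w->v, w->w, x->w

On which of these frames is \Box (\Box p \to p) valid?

(a)

Frame correspondent (Sahlqvist): \forall x \forall y (Rxy \to Ryy) — i.e. shift-reflexivity.
(a): holds.
(b): fails — R12 but not R22.
(c): fails — R02 but not R22.
(d): fails — Rw1w0 but not Rw0w0.
(e): fails — Ruv but not Rvv.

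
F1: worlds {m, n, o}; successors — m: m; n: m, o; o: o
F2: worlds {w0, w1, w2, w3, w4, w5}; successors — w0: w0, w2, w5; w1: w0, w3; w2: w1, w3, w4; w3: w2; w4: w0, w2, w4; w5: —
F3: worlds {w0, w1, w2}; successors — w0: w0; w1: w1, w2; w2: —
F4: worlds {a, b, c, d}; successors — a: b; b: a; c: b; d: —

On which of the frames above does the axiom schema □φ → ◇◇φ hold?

The schema corresponds to a generalized confluence (Geach) condition: ∀x ∃w (xRw ∧ xR²w).
F1: satisfies the condition.
F2: fails — at w3 but no w with w3Rw and w3R²w.
F3: fails — at w2 but no w with w2Rw and w2R²w.
F4: fails — at a but no w with aRw and aR²w.
Valid on: F1.

F1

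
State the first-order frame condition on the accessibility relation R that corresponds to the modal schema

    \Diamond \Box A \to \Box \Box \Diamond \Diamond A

This is a Sahlqvist (Geach-type) schema ◇^1□^1A → □^2◇^2A.
First-order correspondent: \forall x \forall y \forall z ((xRy \wedge x R^2 z) \to \exists w (yRw \wedge z R^2 w)).

\forall x \forall y \forall z ((xRy \wedge x R^2 z) \to \exists w (yRw \wedge z R^2 w))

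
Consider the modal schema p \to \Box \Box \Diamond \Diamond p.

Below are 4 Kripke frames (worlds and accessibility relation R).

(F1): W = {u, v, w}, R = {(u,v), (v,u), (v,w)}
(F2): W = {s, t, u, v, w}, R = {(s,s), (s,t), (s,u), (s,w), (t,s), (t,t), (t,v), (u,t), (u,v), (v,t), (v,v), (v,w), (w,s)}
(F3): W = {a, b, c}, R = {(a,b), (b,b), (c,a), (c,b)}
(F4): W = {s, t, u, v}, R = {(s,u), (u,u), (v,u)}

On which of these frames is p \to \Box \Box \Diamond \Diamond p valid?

none

This is the axiom for a generalized confluence (Geach) condition; its first-order frame correspondent is \forall x \forall z (x R^2 z \to \exists w (x = w \wedge z R^2 w)).
(F1): fails — uR²w but no t with u=t and wR²t.
(F2): fails — uR²v but no w* with u=w* and vR²w*.
(F3): fails — aR²b but no w with a=w and bR²w.
(F4): fails — sR²u but no w with s=w and uR²w.
Valid on no frame.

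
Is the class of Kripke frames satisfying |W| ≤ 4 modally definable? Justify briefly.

No — not modally definable

If a class were modally definable it would be closed under disjoint unions (Goldblatt–Thomason).
Any modal formula valid on each of 5 disjoint one-world frames is valid on their disjoint union (validity is preserved under disjoint unions). Each one-world frame has |W|=1≤4, but the union has |W|=5.
So the class is not modally definable.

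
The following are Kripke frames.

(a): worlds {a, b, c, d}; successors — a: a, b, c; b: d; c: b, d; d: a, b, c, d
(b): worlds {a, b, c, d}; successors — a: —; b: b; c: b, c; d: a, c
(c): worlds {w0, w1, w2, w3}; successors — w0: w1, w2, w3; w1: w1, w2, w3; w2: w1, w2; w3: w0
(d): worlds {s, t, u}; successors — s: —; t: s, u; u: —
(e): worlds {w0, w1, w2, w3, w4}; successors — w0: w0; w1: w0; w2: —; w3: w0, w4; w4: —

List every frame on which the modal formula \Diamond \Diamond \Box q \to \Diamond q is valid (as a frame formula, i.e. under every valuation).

(d), (e)

Frame correspondent (Sahlqvist): \forall x \forall y (x R^2 y \to \exists w (yRw \wedge xRw)) — i.e. a generalized confluence (Geach) condition.
(a): fails — aR²b but no w with bRw and aRw.
(b): fails — dR²b but no w with bRw and dRw.
(c): fails — w0R²w3 but no w with w3Rw and w0Rw.
(d): ✓.
(e): ✓.
Valid on: (d), (e).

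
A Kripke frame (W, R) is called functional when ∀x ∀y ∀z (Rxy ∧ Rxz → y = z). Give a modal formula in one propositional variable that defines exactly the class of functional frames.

The condition is partial functionality. The CD schema ◇r → □r defines it.
Suppose ◇r→□r is valid. Take Rxy, Rxz and set V(r)={y}. Then ◇r at x, so □r at x, so r at z, i.e. z=y.

◇r → □r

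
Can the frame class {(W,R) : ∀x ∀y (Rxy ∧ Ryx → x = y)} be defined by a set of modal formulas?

Any modally definable frame class is closed under surjective bounded morphisms.
The 4-cycle (worlds 0,1,2,3 with 0→1→2→3→0) is antisymmetric. Sending even-indexed worlds to a and odd-indexed worlds to b is a surjective bounded morphism onto the two-world frame with a↔b, which is not antisymmetric.
So no modal formula (or set of formulas) defines exactly the antisymmetric frames.

Not modally definable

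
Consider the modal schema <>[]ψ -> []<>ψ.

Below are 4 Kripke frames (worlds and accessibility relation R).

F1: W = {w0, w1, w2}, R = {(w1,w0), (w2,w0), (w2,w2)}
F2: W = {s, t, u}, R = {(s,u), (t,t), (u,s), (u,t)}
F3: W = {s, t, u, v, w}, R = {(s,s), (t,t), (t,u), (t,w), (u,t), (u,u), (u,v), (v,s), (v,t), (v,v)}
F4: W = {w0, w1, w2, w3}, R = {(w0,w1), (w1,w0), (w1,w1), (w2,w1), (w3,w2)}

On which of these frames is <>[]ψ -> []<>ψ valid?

F4

This is the axiom for convergence; its first-order frame correspondent is forall x forall y forall z (Rxy & Rxz -> exists w (Ryw & Rzw)).
F1: fails — Rw1w0 and Rw1w0 but w0 and w0 have no common successor.
F2: fails — Rus and Rut but s and t have no common successor.
F3: fails — Rtw and Rtw but w and w have no common successor.
F4: ✓.
Valid on: F4.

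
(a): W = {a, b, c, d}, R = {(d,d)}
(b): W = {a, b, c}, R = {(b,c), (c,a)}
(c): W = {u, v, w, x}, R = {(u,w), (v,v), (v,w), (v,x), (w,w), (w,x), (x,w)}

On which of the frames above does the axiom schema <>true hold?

(c)

The schema corresponds to seriality: forall x exists y Rxy.
(a): fails — world a has no successor.
(b): fails — world a has no successor.
(c): satisfies the condition.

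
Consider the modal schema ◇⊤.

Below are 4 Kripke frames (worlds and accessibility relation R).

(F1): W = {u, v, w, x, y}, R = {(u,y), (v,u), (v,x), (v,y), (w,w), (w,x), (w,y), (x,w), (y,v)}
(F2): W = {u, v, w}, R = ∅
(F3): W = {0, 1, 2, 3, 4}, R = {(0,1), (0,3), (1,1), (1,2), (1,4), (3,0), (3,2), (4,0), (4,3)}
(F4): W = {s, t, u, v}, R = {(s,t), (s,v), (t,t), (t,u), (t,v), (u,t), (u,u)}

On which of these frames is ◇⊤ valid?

(F1)

This is the axiom for seriality; its first-order frame correspondent is ∀x ∃y Rxy.
(F1): condition met.
(F2): fails — world u has no successor.
(F3): fails — world 2 has no successor.
(F4): fails — world v has no successor.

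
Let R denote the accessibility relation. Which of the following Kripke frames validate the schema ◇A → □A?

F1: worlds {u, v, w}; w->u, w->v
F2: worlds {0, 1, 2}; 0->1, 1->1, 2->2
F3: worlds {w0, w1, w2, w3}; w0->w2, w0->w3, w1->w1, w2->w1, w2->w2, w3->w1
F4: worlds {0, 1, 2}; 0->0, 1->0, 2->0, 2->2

F2

The schema corresponds to partial functionality: ∀x ∀y ∀z (Rxy ∧ Rxz → y = z).
F1: fails — w sees both u and v.
F2: satisfies the condition.
F3: fails — w0 sees both w2 and w3.
F4: fails — 2 sees both 0 and 2.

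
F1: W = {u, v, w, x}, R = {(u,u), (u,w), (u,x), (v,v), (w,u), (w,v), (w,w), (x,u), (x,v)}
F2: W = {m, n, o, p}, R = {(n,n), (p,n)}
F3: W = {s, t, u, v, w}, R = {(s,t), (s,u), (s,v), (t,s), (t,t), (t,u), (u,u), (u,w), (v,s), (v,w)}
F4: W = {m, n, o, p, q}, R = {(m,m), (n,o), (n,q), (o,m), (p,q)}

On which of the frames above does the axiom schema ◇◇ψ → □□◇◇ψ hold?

This is the axiom for a generalized confluence (Geach) condition; its first-order frame correspondent is ∀x ∀y ∀z ((xR²y ∧ xR²z) → ∃w (y = w ∧ zR²w)).
F1: fails — uR²u, uR²v but no t with u=t and vR²t.
F2: holds.
F3: fails — sR²s, sR²u but no w* with s=w* and uR²w*.
F4: holds.
Valid on: F2, F4.

F2, F4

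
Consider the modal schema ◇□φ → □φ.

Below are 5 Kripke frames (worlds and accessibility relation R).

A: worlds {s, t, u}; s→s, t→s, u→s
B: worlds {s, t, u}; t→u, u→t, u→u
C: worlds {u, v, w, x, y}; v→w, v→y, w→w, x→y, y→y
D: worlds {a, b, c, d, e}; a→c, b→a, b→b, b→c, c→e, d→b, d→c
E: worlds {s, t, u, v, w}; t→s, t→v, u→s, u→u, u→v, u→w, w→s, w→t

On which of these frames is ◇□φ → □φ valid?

This is the axiom for the Euclidean property; its first-order frame correspondent is ∀x ∀y ∀z (Rxy ∧ Rxz → Ryz).
A: holds.
B: fails — Rut and Rut but not Rtt.
C: fails — Rvw and Rvy but not Rwy.
D: fails — Rac and Rac but not Rcc.
E: fails — Rtv and Rtv but not Rvv.

A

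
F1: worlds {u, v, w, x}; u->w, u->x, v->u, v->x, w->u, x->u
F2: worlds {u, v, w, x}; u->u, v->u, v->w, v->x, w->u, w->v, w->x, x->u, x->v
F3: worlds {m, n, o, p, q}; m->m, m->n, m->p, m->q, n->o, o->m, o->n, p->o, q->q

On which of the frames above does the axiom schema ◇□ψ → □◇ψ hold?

The schema corresponds to convergence: ∀x ∀y ∀z (Rxy ∧ Rxz → ∃w (Ryw ∧ Rzw)).
F1: fails — Rvu and Rvx but u and x have no common successor.
F2: ✓.
F3: fails — Rmm and Rmn but m and n have no common successor.
Valid on: F2.

F2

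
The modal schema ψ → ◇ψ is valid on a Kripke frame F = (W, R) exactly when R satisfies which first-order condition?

This schema is equivalent to the T axiom □ψ → ψ.
Its frame correspondent is reflexivity — ∀x Rxx.

Reflexivity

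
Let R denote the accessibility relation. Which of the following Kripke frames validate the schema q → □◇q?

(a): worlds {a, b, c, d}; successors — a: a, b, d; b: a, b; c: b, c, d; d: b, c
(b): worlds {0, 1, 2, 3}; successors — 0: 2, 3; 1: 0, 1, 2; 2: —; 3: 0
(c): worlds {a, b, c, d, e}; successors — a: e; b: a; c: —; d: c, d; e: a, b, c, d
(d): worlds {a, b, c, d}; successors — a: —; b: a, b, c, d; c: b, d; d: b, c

none

The schema corresponds to symmetry: ∀x ∀y (Rxy → Ryx).
(a): fails — Rcb but not Rbc.
(b): fails — R10 but not R01.
(c): fails — Reb but not Rbe.
(d): fails — Rba but not Rab.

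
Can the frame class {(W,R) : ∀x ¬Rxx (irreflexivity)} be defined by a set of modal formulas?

No

If a class were modally definable it would be closed under surjective bounded morphisms (Goldblatt–Thomason).
The 2-cycle (worlds s,t with s→t→s) is irreflexive, and the map sending every world to a single reflexive point • is a surjective bounded morphism (forth: every edge maps to (•,•); back: every world has a successor). So any modal formula valid on the 2-cycle is also valid on the reflexive point, which is not irreflexive.
Hence irreflexivity is not modally definable.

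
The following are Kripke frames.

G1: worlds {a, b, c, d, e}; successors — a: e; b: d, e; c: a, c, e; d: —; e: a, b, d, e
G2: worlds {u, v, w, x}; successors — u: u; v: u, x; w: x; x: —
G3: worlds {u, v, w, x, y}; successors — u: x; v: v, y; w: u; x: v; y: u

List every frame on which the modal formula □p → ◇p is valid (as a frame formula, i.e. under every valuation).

The schema corresponds to seriality: ∀x ∃y Rxy.
G1: fails — world d has no successor.
G2: fails — world x has no successor.
G3: holds.

G3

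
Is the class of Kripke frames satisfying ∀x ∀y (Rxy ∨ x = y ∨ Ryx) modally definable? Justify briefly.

Modal frame validity is preserved under disjoint unions.
Take 2 disjoint single-world reflexive frames: each is trivially connected, but their disjoint union has 2 worlds with no edge between distinct components, so it is not connected.
So the class is not modally definable.

No — not modally definable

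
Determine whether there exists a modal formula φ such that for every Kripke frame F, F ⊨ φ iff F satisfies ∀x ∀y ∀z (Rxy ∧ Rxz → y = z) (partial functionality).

Definable; ◇r → □r defines it

The condition is partial functionality. A defining modal formula is ◇r → □r.
Suppose ◇r→□r is valid. Take Rxy, Rxz and set V(r)={y}. Then ◇r at x, so □r at x, so r at z, i.e. z=y.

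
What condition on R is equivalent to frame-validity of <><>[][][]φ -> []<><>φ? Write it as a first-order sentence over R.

This is a Sahlqvist (Geach-type) schema ◇^2□^3φ → □^1◇^2φ.
Minimal-valuation argument: fix x; take any y with xR^2y and any z with xR^1z. Set V(φ) to the set of worlds R-reachable from y in exactly 3 steps. Then □^3φ holds at y, so the antecedent holds at x; validity forces ◇^2φ at z, giving a w with zR^2w and yR^3w.
First-order correspondent: forall x forall y forall z ((x R^2 y & xRz) -> exists w (y R^3 w & z R^2 w)).

forall x forall y forall z ((x R^2 y & xRz) -> exists w (y R^3 w & z R^2 w))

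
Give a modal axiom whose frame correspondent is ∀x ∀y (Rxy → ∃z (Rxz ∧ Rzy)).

A defining formula is □□q → □q (the C4 axiom).
Suppose □□q→□q is valid. Take Rxy and set V(q)={w : xR²w}. Then □□q at x, so □q at x, so q at y, i.e. ∃z(Rxz∧Rzy).

□□q → □q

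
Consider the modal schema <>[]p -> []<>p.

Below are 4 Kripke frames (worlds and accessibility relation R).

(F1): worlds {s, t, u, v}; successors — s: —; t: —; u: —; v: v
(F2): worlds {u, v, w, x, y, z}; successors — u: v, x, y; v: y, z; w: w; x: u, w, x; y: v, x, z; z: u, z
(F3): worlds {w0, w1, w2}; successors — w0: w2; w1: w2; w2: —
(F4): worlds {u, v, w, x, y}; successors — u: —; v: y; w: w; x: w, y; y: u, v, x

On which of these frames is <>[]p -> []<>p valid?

(F1)

Frame correspondent (Sahlqvist): forall x forall y forall z (Rxy & Rxz -> exists w (Ryw & Rzw)) — i.e. convergence.
(F1): satisfies the condition.
(F2): fails — Ruv and Rux but v and x have no common successor.
(F3): fails — Rw0w2 and Rw0w2 but w2 and w2 have no common successor.
(F4): fails — Rxw and Rxy but w and y have no common successor.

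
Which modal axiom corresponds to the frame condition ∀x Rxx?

□s → s

The condition is reflexivity. The T schema □s → s defines it.
Suppose □s→s is valid. At any x set V(s)={w : Rxw}. Then □s holds at x, so s holds at x, i.e. Rxx.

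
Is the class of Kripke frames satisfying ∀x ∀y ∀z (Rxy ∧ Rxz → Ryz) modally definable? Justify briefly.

Yes: it is the Euclidean property, defined by the 5 schema ◇r → □◇r.

Yes, by ◇r → □◇r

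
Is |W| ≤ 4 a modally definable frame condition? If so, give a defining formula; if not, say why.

Modal frame validity is preserved under disjoint unions.
Any modal formula valid on each of 5 disjoint one-world frames is valid on their disjoint union (validity is preserved under disjoint unions). Each one-world frame has |W|=1≤4, but the union has |W|=5.
Hence having at most 4 worlds is not modally definable.

Not definable by any modal formula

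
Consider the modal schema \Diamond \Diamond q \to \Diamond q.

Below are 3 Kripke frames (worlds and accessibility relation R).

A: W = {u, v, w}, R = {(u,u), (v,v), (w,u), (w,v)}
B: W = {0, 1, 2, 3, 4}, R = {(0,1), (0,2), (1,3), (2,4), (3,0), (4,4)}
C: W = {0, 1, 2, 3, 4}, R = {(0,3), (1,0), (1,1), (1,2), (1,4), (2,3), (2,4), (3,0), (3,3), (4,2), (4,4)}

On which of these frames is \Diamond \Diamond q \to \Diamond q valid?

A

The schema corresponds to transitivity: \forall x \forall y \forall z (Rxy \wedge Ryz \to Rxz).
A: holds.
B: fails — R02 and R24 but not R04.
C: fails — R10 and R03 but not R13.
Valid on: A.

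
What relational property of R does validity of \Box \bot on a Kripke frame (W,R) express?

□⊥ is valid iff no world has any successor (otherwise □⊥ fails at any world with one).
Conversely, any frame satisfying \forall x \forall y \neg Rxy validates the schema.
Frame condition: \forall x \forall y \neg Rxy.

emptiness of R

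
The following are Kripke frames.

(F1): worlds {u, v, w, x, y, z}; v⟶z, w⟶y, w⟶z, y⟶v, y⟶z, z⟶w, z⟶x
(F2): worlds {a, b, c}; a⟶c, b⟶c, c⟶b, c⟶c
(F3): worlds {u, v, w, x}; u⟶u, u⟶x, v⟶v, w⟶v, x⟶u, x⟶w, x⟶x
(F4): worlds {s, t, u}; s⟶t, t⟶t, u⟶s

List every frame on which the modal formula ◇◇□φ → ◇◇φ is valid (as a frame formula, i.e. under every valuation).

(F2), (F4)

Frame correspondent (Sahlqvist): ∀x ∀y (xR²y → ∃w (yRw ∧ xR²w)) — i.e. a generalized confluence (Geach) condition.
(F1): fails — vR²w but no t with wRt and vR²t.
(F2): satisfies the condition.
(F3): fails — uR²w but no t with wRt and uR²t.
(F4): satisfies the condition.
Valid on: (F2), (F4).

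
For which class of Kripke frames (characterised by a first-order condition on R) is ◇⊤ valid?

◇⊤ holds at w iff w has a successor, so frame-validity of ◇⊤ is exactly seriality. Equivalently via □φ → ◇φ:
Suppose □φ→◇φ is valid. At any x set V(φ)=W. Then □φ at x, so ◇φ at x, so x has a successor.

Seriality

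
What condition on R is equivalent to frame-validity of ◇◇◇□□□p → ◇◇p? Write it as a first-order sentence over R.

This is a Sahlqvist (Geach-type) schema ◇^3□^3p → □^0◇^2p.
Minimal-valuation argument: fix x; take any y with xR^3y and any z with xR^0z. Set V(p) to the set of worlds R-reachable from y in exactly 3 steps. Then □^3p holds at y, so the antecedent holds at x; validity forces ◇^2p at z, giving a w with zR^2w and yR^3w.
First-order correspondent: ∀x ∀y (xR³y → ∃w (yR³w ∧ xR²w)).

∀x ∀y (xR³y → ∃w (yR³w ∧ xR²w))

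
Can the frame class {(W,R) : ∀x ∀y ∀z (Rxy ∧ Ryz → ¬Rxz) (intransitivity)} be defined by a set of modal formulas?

Not definable by any modal formula

Modal frame validity is preserved under surjective bounded morphisms.
The 7-cycle (worlds w0,w1,w2,w3,w4,w5,w6 with w0→w1→w2→w3→w4→w5→w6→w0) is intransitive. Mapping every world to a single reflexive point • is a surjective bounded morphism; the reflexive point is not intransitive (R••∧R•• but R••).
So the class is not modally definable.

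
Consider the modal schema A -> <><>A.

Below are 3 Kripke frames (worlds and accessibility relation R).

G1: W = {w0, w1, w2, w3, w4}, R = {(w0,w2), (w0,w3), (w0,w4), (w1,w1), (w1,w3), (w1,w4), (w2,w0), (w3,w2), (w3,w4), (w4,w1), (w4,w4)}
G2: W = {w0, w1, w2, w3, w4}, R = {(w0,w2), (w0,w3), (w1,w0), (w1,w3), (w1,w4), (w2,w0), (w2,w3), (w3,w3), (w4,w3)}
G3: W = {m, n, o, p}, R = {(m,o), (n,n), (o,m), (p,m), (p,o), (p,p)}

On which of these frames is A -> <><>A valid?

The schema corresponds to a generalized confluence (Geach) condition: forall x exists w (x = w & x R^2 w).
G1: fails — at w3 but no w with w3=w and w3R²w.
G2: fails — at w1 but no w with w1=w and w1R²w.
G3: ✓.
Valid on: G3.

G3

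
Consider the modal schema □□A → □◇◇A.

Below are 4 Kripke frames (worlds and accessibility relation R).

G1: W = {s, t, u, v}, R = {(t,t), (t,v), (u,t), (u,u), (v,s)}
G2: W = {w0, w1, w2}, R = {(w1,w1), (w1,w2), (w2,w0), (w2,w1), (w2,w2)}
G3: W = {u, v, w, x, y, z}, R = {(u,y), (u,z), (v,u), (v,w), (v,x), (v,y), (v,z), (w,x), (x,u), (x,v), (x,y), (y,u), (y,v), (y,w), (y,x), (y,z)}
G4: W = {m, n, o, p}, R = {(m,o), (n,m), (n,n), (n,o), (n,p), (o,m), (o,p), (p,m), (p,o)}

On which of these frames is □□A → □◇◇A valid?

This is the axiom for a generalized confluence (Geach) condition; its first-order frame correspondent is ∀x ∀z (xRz → ∃w (xR²w ∧ zR²w)).
G1: fails — tRv but no w with tR²w and vR²w.
G2: fails — w2Rw0 but no w with w2R²w and w0R²w.
G3: fails — uRz but no t with uR²t and zR²t.
G4: condition met.
Valid on: G4.

G4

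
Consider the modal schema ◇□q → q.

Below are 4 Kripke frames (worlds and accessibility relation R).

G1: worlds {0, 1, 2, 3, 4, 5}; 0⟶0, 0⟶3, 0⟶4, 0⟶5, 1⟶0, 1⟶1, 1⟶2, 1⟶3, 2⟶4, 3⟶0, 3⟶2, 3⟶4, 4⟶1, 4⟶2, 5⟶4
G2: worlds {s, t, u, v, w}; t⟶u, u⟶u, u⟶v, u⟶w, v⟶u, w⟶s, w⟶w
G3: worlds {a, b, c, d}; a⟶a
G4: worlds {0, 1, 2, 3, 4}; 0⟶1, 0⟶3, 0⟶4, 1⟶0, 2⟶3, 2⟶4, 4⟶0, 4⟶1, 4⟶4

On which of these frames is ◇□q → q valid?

G3

This is the axiom for symmetry; its first-order frame correspondent is ∀x ∀y (Rxy → Ryx).
G1: fails — R10 but not R01.
G2: fails — Ruw but not Rwu.
G3: ✓.
G4: fails — R23 but not R32.
Valid on: G3.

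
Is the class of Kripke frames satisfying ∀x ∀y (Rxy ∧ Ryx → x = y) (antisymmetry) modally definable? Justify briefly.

Any modally definable frame class is closed under surjective bounded morphisms.
The 4-cycle (worlds 0,1,2,3 with 0→1→2→3→0) is antisymmetric. Sending even-indexed worlds to s and odd-indexed worlds to t is a surjective bounded morphism onto the two-world frame with s↔t, which is not antisymmetric.
Hence antisymmetry is not modally definable.

No — not modally definable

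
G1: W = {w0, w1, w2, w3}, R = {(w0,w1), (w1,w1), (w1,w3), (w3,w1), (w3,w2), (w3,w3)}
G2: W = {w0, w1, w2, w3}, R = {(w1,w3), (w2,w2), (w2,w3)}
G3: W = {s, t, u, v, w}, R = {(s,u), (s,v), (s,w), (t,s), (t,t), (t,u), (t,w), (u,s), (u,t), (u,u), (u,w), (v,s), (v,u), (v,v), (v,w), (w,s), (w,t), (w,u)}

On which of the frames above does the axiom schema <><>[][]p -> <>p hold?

This is the axiom for a generalized confluence (Geach) condition; its first-order frame correspondent is forall x forall y (x R^2 y -> exists w (y R^2 w & xRw)).
G1: fails — w1R²w2 but no w with w2R²w and w1Rw.
G2: fails — w2R²w3 but no w with w3R²w and w2Rw.
G3: holds.

G3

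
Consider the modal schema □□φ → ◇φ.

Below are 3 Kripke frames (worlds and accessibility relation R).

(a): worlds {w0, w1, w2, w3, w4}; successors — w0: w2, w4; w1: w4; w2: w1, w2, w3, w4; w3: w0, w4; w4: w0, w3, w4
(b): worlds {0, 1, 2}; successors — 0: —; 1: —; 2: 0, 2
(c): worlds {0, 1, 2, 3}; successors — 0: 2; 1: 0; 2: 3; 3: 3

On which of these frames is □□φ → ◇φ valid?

(a)

Frame correspondent (Sahlqvist): ∀x ∃w (xR²w ∧ xRw) — i.e. a generalized confluence (Geach) condition.
(a): ✓.
(b): fails — at 0 but no w with 0R²w and 0Rw.
(c): fails — at 0 but no w with 0R²w and 0Rw.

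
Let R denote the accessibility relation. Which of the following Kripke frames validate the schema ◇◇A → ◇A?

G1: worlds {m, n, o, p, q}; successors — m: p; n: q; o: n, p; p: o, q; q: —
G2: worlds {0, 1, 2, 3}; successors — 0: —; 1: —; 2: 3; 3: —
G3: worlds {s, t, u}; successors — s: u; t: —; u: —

Frame correspondent (Sahlqvist): ∀x ∀y ∀z (Rxy ∧ Ryz → Rxz) — i.e. transitivity.
G1: fails — Ron and Rnq but not Roq.
G2: ✓.
G3: ✓.
Valid on: G2, G3.

G2, G3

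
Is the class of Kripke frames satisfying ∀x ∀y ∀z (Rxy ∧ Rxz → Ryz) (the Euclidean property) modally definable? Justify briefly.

Yes — defined by ◇p → □◇p

This is a Sahlqvist condition; the 5 axiom ◇p → □◇p defines it.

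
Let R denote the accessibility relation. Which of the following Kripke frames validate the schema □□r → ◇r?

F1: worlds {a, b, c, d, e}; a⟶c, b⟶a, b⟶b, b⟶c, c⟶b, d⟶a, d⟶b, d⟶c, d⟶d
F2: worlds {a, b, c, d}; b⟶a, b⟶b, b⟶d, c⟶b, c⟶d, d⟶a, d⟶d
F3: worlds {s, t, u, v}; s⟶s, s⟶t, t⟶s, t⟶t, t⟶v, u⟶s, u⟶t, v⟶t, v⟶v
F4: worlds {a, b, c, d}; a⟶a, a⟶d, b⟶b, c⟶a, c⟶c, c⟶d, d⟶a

This is the axiom for a generalized confluence (Geach) condition; its first-order frame correspondent is ∀x ∃w (xR²w ∧ xRw).
F1: fails — at a but no w with aR²w and aRw.
F2: fails — at a but no w with aR²w and aRw.
F3: condition met.
F4: condition met.
Valid on: F3, F4.

F3, F4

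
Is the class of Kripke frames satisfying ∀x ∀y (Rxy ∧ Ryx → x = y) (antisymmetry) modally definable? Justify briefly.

If a class were modally definable it would be closed under surjective bounded morphisms (Goldblatt–Thomason).
The 4-cycle (worlds a,b,c,d with a→b→c→d→a) is antisymmetric. Sending even-indexed worlds to • and odd-indexed worlds to ∘ is a surjective bounded morphism onto the two-world frame with •↔∘, which is not antisymmetric.
So no modal formula (or set of formulas) defines exactly the antisymmetric frames.

No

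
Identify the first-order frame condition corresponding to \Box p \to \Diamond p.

seriality

Suppose □p→◇p is valid. At any x set V(p)=W. Then □p at x, so ◇p at x, so x has a successor.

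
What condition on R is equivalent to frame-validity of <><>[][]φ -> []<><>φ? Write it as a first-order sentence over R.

This is a Sahlqvist (Geach-type) schema ◇^2□^2φ → □^1◇^2φ.
First-order correspondent: forall x forall y forall z ((x R^2 y & xRz) -> exists w (y R^2 w & z R^2 w)).

forall x forall y forall z ((x R^2 y & xRz) -> exists w (y R^2 w & z R^2 w))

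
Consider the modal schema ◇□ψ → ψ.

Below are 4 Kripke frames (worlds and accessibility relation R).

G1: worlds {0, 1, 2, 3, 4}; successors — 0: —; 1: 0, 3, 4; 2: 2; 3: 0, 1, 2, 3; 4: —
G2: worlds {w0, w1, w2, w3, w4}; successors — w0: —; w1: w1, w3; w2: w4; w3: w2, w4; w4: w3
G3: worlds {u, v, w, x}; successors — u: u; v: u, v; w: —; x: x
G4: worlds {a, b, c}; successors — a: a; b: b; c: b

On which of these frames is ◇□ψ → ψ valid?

none

This is the axiom for symmetry; its first-order frame correspondent is ∀x ∀y (Rxy → Ryx).
G1: fails — R10 but not R01.
G2: fails — Rw2w4 but not Rw4w2.
G3: fails — Rvu but not Ruv.
G4: fails — Rcb but not Rbc.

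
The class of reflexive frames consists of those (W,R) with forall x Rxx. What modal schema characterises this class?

The condition is reflexivity. The T schema □s → s defines it.
Suppose □s→s is valid. At any x set V(s)={w : Rxw}. Then □s holds at x, so s holds at x, i.e. Rxx.

□s → s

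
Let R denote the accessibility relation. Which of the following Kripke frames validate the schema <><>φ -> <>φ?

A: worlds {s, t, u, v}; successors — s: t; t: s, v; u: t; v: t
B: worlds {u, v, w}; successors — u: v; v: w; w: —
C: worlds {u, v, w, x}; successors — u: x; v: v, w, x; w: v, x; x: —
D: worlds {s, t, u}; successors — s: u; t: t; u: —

D

The schema corresponds to transitivity: forall x forall y forall z (Rxy & Ryz -> Rxz).
A: fails — Rtv and Rvt but not Rtt.
B: fails — Ruv and Rvw but not Ruw.
C: fails — Rwv and Rvw but not Rww.
D: holds.
Valid on: D.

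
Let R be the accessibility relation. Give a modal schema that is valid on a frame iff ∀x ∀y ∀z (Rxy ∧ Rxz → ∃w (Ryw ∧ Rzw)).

The condition is convergence. The .2 schema ◇□ψ → □◇ψ defines it.

◇□ψ → □◇ψ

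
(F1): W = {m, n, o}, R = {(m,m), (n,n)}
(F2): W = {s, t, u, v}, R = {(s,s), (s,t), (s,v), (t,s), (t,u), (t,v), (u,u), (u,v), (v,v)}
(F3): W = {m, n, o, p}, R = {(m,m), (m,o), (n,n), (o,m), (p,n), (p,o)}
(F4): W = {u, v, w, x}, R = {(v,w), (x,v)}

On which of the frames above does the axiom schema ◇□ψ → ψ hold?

(F1)

Frame correspondent (Sahlqvist): ∀x ∀y (Rxy → Ryx) — i.e. symmetry.
(F1): condition met.
(F2): fails — Ruv but not Rvu.
(F3): fails — Rpn but not Rnp.
(F4): fails — Rxv but not Rvx.
Valid on: (F1).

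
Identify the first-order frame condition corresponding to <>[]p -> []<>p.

convergence

Suppose ◇□p→□◇p is valid. Take Rxy, Rxz and set V(p)={w : Ryw}. Then □p at y so ◇□p at x, so □◇p at x, so ◇p at z, giving w with Rzw and Ryw.
Conversely, on a frame with convergence the schema holds at every world under every valuation.
Frame condition: forall x forall y forall z (Rxy & Rxz -> exists w (Ryw & Rzw)).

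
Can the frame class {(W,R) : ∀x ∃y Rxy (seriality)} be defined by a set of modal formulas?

Definable; □r → ◇r defines it

This is a Sahlqvist condition; the D axiom □r → ◇r defines it.
Suppose □r→◇r is valid. At any x set V(r)=W. Then □r at x, so ◇r at x, so x has a successor.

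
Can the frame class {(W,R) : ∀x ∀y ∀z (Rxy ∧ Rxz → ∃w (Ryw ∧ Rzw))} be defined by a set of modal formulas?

Yes, by ◇□r → □◇r

This is a Sahlqvist condition; the .2 axiom ◇□r → □◇r defines it.
Suppose ◇□r→□◇r is valid. Take Rxy, Rxz and set V(r)={w : Ryw}. Then □r at y so ◇□r at x, so □◇r at x, so ◇r at z, giving w with Rzw and Ryw.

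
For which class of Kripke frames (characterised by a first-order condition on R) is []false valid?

emptiness of R

□⊥ is valid iff no world has any successor (otherwise □⊥ fails at any world with one).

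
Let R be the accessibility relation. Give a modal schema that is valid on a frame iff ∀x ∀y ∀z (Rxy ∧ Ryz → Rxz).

□s → □□s

A defining formula is □s → □□s (the 4 axiom).
Suppose □s→□□s is valid. Take Rxy, Ryz and set V(s)={w : Rxw}. Then □s at x, so □□s at x, so □s at y, so s at z, i.e. Rxz.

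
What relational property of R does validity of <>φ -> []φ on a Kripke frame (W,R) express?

Suppose ◇φ→□φ is valid. Take Rxy, Rxz and set V(φ)={y}. Then ◇φ at x, so □φ at x, so φ at z, i.e. z=y.
The converse is a direct semantic check.
Frame condition: forall x forall y forall z (Rxy & Rxz -> y = z).

partial functionality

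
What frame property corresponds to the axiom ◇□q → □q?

Replacing q by ¬q and contraposing gives the equivalent schema ◇q → □◇q.
Suppose ◇q→□◇q is valid. Take Rxy, Rxz and set V(q)={y}. Then ◇q at x, so □◇q at x, so ◇q at z, so some w with Rzw has q; w=y, i.e. Rzy. By symmetry of the argument, Ryz.

The Euclidean property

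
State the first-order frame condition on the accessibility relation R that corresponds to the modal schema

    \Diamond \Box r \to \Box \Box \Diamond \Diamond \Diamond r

This is a Sahlqvist (Geach-type) schema ◇^1□^1r → □^2◇^3r.
Minimal-valuation argument: fix x; take any y with xR^1y and any z with xR^2z. Set V(r) to the set of worlds R-reachable from y in exactly 1 step. Then □^1r holds at y, so the antecedent holds at x; validity forces ◇^3r at z, giving a w with zR^3w and yR^1w.
First-order correspondent: \forall x \forall y \forall z ((xRy \wedge x R^2 z) \to \exists w (yRw \wedge z R^3 w)).

\forall x \forall y \forall z ((xRy \wedge x R^2 z) \to \exists w (yRw \wedge z R^3 w))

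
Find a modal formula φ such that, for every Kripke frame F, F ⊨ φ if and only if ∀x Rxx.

A defining formula is □ψ → ψ (the T axiom).
Suppose □ψ→ψ is valid. At any x set V(ψ)={w : Rxw}. Then □ψ holds at x, so ψ holds at x, i.e. Rxx.

□ψ → ψ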